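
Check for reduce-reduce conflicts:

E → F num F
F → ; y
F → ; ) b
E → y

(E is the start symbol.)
A reduce-reduce conflict occurs when an LR(0) state has two complete items [A → α .] and [B → β .] — both call for a reduction, and with no lookahead the parser cannot choose between them.

Augment with E' → E and build the canonical LR(0) collection (I0 = CLOSURE({[E' → . E]}), then GOTO on every symbol after a dot until no new states appear). It has 10 states:
  I0: { [E → . F num F], [E → . y], [E' → . E], [F → . ; ) b], [F → . ; y] }  — shift
  I1: { [F → ; . ) b], [F → ; . y] }  — shift
  I2: { [E' → E .] }  — accept
  I3: { [E → F . num F] }  — shift
  I4: { [E → y .] }  — reduce
  I5: { [E → F num . F], [F → . ; ) b], [F → . ; y] }  — shift
  I6: { [E → F num F .] }  — reduce
  I7: { [F → ; ) . b] }  — shift
  I8: { [F → ; y .] }  — reduce
  I9: { [F → ; ) b .] }  — reduce

No state contains more than one complete item.

Answer: No reduce-reduce conflicts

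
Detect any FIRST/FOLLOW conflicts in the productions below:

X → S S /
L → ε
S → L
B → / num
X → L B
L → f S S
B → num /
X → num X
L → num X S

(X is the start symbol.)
Yes. L → f S S with FOLLOW(L) on { 'f' }; L → num X S with FOLLOW(L) on { 'num' }

A FIRST/FOLLOW conflict occurs when a non-terminal N has a nullable alternative N → β (β ⇒* ε) and another alternative N → α with FIRST(α) ∩ FOLLOW(N) ≠ ∅: on such a lookahead the parser cannot decide between expanding α and letting N vanish via β.

Nullable non-terminals: L, S.

L: nullable alternative(s) L → ε; FOLLOW(L) = { '/', 'f', 'num' }
  L → ε: FIRST \ {ε} = { } — this is the only nullable alternative, skip
  L → f S S: FIRST \ {ε} = { 'f' } — overlaps FOLLOW(L) on { 'f' }: CONFLICT
  L → num X S: FIRST \ {ε} = { 'num' } — overlaps FOLLOW(L) on { 'num' }: CONFLICT
S has a nullable alternative but only one production, so nothing to check.

B, X have no nullable alternative, so no FIRST/FOLLOW check is needed there.

So the grammar has 2 FIRST/FOLLOW conflicts (marked CONFLICT above).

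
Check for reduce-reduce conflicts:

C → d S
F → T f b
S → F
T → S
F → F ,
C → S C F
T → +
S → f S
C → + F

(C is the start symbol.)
Augment with C' → C and build the canonical LR(0) collection (I0 = CLOSURE({[C' → . C]}), then GOTO on every symbol after a dot until no new states appear). It has 18 states:
  I0: { [C → . + F], [C → . S C F], [C → . d S], [C' → . C], [F → . F ,], [F → . T f b], [S → . F], [S → . f S], [T → . +], [T → . S] }  — shift
  I1: { [C → + . F], [F → . F ,], [F → . T f b], [S → . F], [S → . f S], [T → + .], [T → . +], [T → . S] }  — shift, reduce
  I2: { [C' → C .] }  — accept
  I3: { [F → F . ,], [S → F .] }  — shift, reduce
  I4: { [C → . + F], [C → . S C F], [C → . d S], [C → S . C F], [F → . F ,], [F → . T f b], [S → . F], [S → . f S], [T → . +], [T → . S], [T → S .] }  — shift, reduce
  I5: { [F → T . f b] }  — shift
  I6: { [C → d . S], [F → . F ,], [F → . T f b], [S → . F], [S → . f S], [T → . +], [T → . S] }  — shift
  I7: { [F → . F ,], [F → . T f b], [S → . F], [S → . f S], [S → f . S], [T → . +], [T → . S] }  — shift
  I8: { [T → + .] }  — reduce
  I9: { [S → f S .], [T → S .] }  — 2 reduces
  I10: { [C → d S .], [T → S .] }  — 2 reduces
  I11: { [F → T f . b] }  — shift
  I12: { [F → T f b .] }  — reduce
  I13: { [C → S C . F], [F → . F ,], [F → . T f b], [S → . F], [S → . f S], [T → . +], [T → . S] }  — shift
  I14: { [C → S C F .], [F → F . ,], [S → F .] }  — shift, 2 reduces
  I15: { [T → S .] }  — reduce
  I16: { [F → F , .] }  — reduce
  I17: { [C → + F .], [F → F . ,], [S → F .] }  — shift, 2 reduces

I9 contains complete items [S → f S .], [T → S .] — reduce-reduce conflict.
I10 contains complete items [C → d S .], [T → S .] — reduce-reduce conflict.
I14 contains complete items [C → S C F .], [S → F .] — reduce-reduce conflict.
I17 contains complete items [C → + F .], [S → F .] — reduce-reduce conflict.

Answer: Yes — I9: [S → f S .] vs [T → S .]; I10: [C → d S .] vs [T → S .]; I14: [C → S C F .] vs [S → F .]; I17: [C → + F .] vs [S → F .]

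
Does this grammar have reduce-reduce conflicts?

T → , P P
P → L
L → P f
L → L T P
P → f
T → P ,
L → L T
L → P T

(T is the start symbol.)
A reduce-reduce conflict occurs when an LR(0) state has two complete items [A → α .] and [B → β .] — both call for a reduction, and with no lookahead the parser cannot choose between them.

Augment with T' → T and build the canonical LR(0) collection (I0 = CLOSURE({[T' → . T]}), then GOTO on every symbol after a dot until no new states appear). It has 13 states:
  I0: { [L → . L T P], [L → . L T], [L → . P T], [L → . P f], [P → . L], [P → . f], [T → . , P P], [T → . P ,], [T' → . T] }  — shift
  I1: { [L → . L T P], [L → . L T], [L → . P T], [L → . P f], [P → . L], [P → . f], [T → , . P P] }  — shift
  I2: { [L → . L T P], [L → . L T], [L → . P T], [L → . P f], [L → L . T P], [L → L . T], [P → . L], [P → . f], [P → L .], [T → . , P P], [T → . P ,] }  — shift, reduce
  I3: { [L → . L T P], [L → . L T], [L → . P T], [L → . P f], [L → P . T], [L → P . f], [P → . L], [P → . f], [T → . , P P], [T → . P ,], [T → P . ,] }  — shift
  I4: { [T' → T .] }  — accept
  I5: { [P → f .] }  — reduce
  I6: { [L → . L T P], [L → . L T], [L → . P T], [L → . P f], [P → . L], [P → . f], [T → , . P P], [T → P , .] }  — shift, reduce
  I7: { [L → P T .] }  — reduce
  I8: { [L → P f .], [P → f .] }  — 2 reduces
  I9: { [L → . L T P], [L → . L T], [L → . P T], [L → . P f], [L → P . T], [L → P . f], [P → . L], [P → . f], [T → , P . P], [T → . , P P], [T → . P ,] }  — shift
  I10: { [L → . L T P], [L → . L T], [L → . P T], [L → . P f], [L → P . T], [L → P . f], [P → . L], [P → . f], [T → , P P .], [T → . , P P], [T → . P ,], [T → P . ,] }  — shift, reduce
  I11: { [L → . L T P], [L → . L T], [L → . P T], [L → . P f], [L → L T . P], [L → L T .], [P → . L], [P → . f] }  — shift, reduce
  I12: { [L → . L T P], [L → . L T], [L → . P T], [L → . P f], [L → L T P .], [L → P . T], [L → P . f], [P → . L], [P → . f], [T → . , P P], [T → . P ,] }  — shift, reduce

I8 contains complete items [L → P f .], [P → f .] — reduce-reduce conflict.

Answer: Yes — I8: [L → P f .] vs [P → f .]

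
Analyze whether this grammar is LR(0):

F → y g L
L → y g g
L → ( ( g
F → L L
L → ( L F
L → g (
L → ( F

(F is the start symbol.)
A grammar is LR(0) if no state in the canonical LR(0) collection has:
  - both a shift item (dot before a terminal) and a complete item (shift-reduce conflict), or
  - two or more complete items (reduce-reduce conflict; the accept item [F' → F .] counts as a complete item here).

Augment with F' → F and build the canonical LR(0) collection (I0 = CLOSURE({[F' → . F]}), then GOTO on every symbol after a dot until no new states appear). It has 20 states:
  I0: { [F → . L L], [F → . y g L], [F' → . F], [L → . ( ( g], [L → . ( F], [L → . ( L F], [L → . g (], [L → . y g g] }  — shift
  I1: { [F → . L L], [F → . y g L], [L → ( . ( g], [L → ( . F], [L → ( . L F], [L → . ( ( g], [L → . ( F], [L → . ( L F], [L → . g (], [L → . y g g] }  — shift
  I2: { [F' → F .] }  — accept
  I3: { [F → L . L], [L → . ( ( g], [L → . ( F], [L → . ( L F], [L → . g (], [L → . y g g] }  — shift
  I4: { [L → g . (] }  — shift
  I5: { [F → y . g L], [L → y . g g] }  — shift
  I6: { [F → y g . L], [L → . ( ( g], [L → . ( F], [L → . ( L F], [L → . g (], [L → . y g g], [L → y g . g] }  — shift
  I7: { [F → y g L .] }  — reduce
  I8: { [L → g . (], [L → y g g .] }  — shift, reduce
  I9: { [L → y . g g] }  — shift
  I10: { [L → y g . g] }  — shift
  I11: { [L → y g g .] }  — reduce
  I12: { [L → g ( .] }  — reduce
  I13: { [F → L L .] }  — reduce
  I14: { [F → . L L], [F → . y g L], [L → ( ( . g], [L → ( . ( g], [L → ( . F], [L → ( . L F], [L → . ( ( g], [L → . ( F], [L → . ( L F], [L → . g (], [L → . y g g] }  — shift
  I15: { [L → ( F .] }  — reduce
  I16: { [F → . L L], [F → . y g L], [F → L . L], [L → ( L . F], [L → . ( ( g], [L → . ( F], [L → . ( L F], [L → . g (], [L → . y g g] }  — shift
  I17: { [L → ( L F .] }  — reduce
  I18: { [F → L . L], [F → L L .], [L → . ( ( g], [L → . ( F], [L → . ( L F], [L → . g (], [L → . y g g] }  — shift, reduce
  I19: { [L → ( ( g .], [L → g . (] }  — shift, reduce

Conflict in state I8:
  Shift-reduce conflict between [L → y g g .] and [L → g . (]
So the grammar is NOT LR(0).

Answer: No. Shift-reduce conflict between [L → y g g .] and [L → g . (]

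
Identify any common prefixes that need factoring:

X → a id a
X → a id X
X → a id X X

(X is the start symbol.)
Yes, X has productions with common prefix 'a id'

Left-factoring is needed when two productions for the same non-terminal
share a common prefix on the right-hand side.

Productions for X:
  X → a id a
  X → a id X
  X → a id X X

Found common prefix 'a id' in productions for X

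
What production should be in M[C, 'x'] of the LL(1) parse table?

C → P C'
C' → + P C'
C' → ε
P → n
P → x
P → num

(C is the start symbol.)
To find M[C, 'x'], we find productions for C where 'x' is in the predict set (PREDICT(N → α) = (FIRST(α) \ {ε}) ∪ (FOLLOW(N) if α ⇒* ε)).

Relevant sets:
  FIRST(P) = { 'n', 'num', 'x' }

C → P C': PREDICT = { 'n', 'num', 'x' }
  'x' is in predict set, so this production goes in M[C, 'x']

M[C, 'x'] = C → P C'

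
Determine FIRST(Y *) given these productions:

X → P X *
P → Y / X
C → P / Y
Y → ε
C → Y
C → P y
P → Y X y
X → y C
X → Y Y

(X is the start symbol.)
{ '*' }

FIRST sets of the non-terminals involved (from the grammar, by fixed-point iteration):
  FIRST(Y) = { ε }

To compute FIRST(Y *), process the symbols left to right:
Symbol Y is a non-terminal. Add FIRST(Y) \ {ε} = { }
Y is nullable (ε ∈ FIRST(Y)), continue to the next symbol.
Symbol * is a terminal. Add '*' and stop.
FIRST(Y *) = { '*' }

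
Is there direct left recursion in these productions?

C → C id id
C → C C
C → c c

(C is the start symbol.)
Yes, C is left-recursive

C → C id id: LEFT RECURSIVE (starts with C)
C → C C: LEFT RECURSIVE (starts with C)
C → c c: starts with c

The grammar has direct left recursion on: C.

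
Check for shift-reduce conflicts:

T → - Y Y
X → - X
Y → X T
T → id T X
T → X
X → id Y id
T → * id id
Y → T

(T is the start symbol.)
A shift-reduce conflict occurs when an LR(0) state has both:
  - a complete (reduce) item [A → α .] (dot at the end), and
  - a shift item [B → β . c γ] (dot before a terminal).

Augment with T' → T and build the canonical LR(0) collection (I0 = CLOSURE({[T' → . T]}), then GOTO on every symbol after a dot until no new states appear). It has 21 states:
  I0: { [T → . * id id], [T → . - Y Y], [T → . X], [T → . id T X], [T' → . T], [X → . - X], [X → . id Y id] }  — shift
  I1: { [T → * . id id] }  — shift
  I2: { [T → - . Y Y], [T → . * id id], [T → . - Y Y], [T → . X], [T → . id T X], [X → - . X], [X → . - X], [X → . id Y id], [Y → . T], [Y → . X T] }  — shift
  I3: { [T' → T .] }  — accept
  I4: { [T → X .] }  — reduce
  I5: { [T → . * id id], [T → . - Y Y], [T → . X], [T → . id T X], [T → id . T X], [X → . - X], [X → . id Y id], [X → id . Y id], [Y → . T], [Y → . X T] }  — shift
  I6: { [T → id T . X], [X → . - X], [X → . id Y id], [Y → T .] }  — shift, reduce
  I7: { [T → . * id id], [T → . - Y Y], [T → . X], [T → . id T X], [T → X .], [X → . - X], [X → . id Y id], [Y → X . T] }  — shift, reduce
  I8: { [X → id Y . id] }  — shift
  I9: { [X → id Y id .] }  — reduce
  I10: { [Y → X T .] }  — reduce
  I11: { [X → - . X], [X → . - X], [X → . id Y id] }  — shift
  I12: { [T → id T X .] }  — reduce
  I13: { [T → . * id id], [T → . - Y Y], [T → . X], [T → . id T X], [X → . - X], [X → . id Y id], [X → id . Y id], [Y → . T], [Y → . X T] }  — shift
  I14: { [Y → T .] }  — reduce
  I15: { [X → - X .] }  — reduce
  I16: { [T → . * id id], [T → . - Y Y], [T → . X], [T → . id T X], [T → X .], [X → - X .], [X → . - X], [X → . id Y id], [Y → X . T] }  — shift, 2 reduces
  I17: { [T → - Y . Y], [T → . * id id], [T → . - Y Y], [T → . X], [T → . id T X], [X → . - X], [X → . id Y id], [Y → . T], [Y → . X T] }  — shift
  I18: { [T → - Y Y .] }  — reduce
  I19: { [T → * id . id] }  — shift
  I20: { [T → * id id .] }  — reduce

I6 contains reduce item [Y → T .] and shift items [X → . - X], [X → . id Y id] — shift-reduce conflict.
I7 contains reduce item [T → X .] and shift items [T → . * id id], [T → . - Y Y], [T → . id T X], [X → . - X], [X → . id Y id] — shift-reduce conflict.
I16 contains reduce items [T → X .], [X → - X .] and shift items [T → . * id id], [T → . - Y Y], [T → . id T X], [X → . - X], [X → . id Y id] — shift-reduce conflict.

Answer: Yes — I6: [Y → T .] vs [X → . - X]; I7: [T → X .] vs [T → . * id id]; I16: [T → X .] vs [T → . * id id]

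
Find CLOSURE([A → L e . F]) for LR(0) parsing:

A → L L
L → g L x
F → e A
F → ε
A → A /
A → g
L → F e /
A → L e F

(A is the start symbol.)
To compute CLOSURE, for each item [A → α.Bβ] where B is a non-terminal, add [B → .γ] for all productions B → γ; repeat for the newly added items until nothing changes.

Start with: [A → L e . F]
  [A → L e . F] has the dot before F: add [F → . e A], [F → .]
No further items can be added.

CLOSURE = { [A → L e . F], [F → . e A], [F → .] }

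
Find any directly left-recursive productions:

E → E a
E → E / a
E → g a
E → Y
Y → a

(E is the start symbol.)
Yes, E is left-recursive

Direct left recursion occurs when N → N α for some non-terminal N (the right-hand side begins with the left-hand side itself).

E → E a: LEFT RECURSIVE (starts with E)
E → E / a: LEFT RECURSIVE (starts with E)
E → g a: starts with g
E → Y: starts with Y
Y → a: starts with a

The grammar has direct left recursion on: E.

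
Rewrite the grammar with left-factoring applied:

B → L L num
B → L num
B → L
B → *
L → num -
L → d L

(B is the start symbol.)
Left-factoring transforms A → αβ₁ | αβ₂ into A → αA' and A' → β₁ | β₂
(α is the longest common prefix among the alternatives). Repeat until
no nonterminal has two alternatives with a common prefix.

Round 1: B has alternatives sharing prefix 'L'. Introduce B': B → L B'
  Add: B' → L num
  Add: B' → num
  Add: B' → ε

No remaining common prefixes — done.

Resulting grammar:
B → L B'
B' → L num
B' → num
B' → ε
B → *
L → num -
L → d L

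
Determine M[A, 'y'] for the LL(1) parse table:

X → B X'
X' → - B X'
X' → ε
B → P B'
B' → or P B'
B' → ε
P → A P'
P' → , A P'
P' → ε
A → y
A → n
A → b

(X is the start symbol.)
A → y

To find M[A, 'y'], we find productions for A where 'y' is in the predict set (PREDICT(N → α) = (FIRST(α) \ {ε}) ∪ (FOLLOW(N) if α ⇒* ε)).

A → y: PREDICT = { 'y' }
  'y' is in predict set, so this production goes in M[A, 'y']
A → n: PREDICT = { 'n' }
A → b: PREDICT = { 'b' }

M[A, 'y'] = A → y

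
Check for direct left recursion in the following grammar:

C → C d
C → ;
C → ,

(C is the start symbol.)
Yes, C is left-recursive

Direct left recursion occurs when N → N α for some non-terminal N (the right-hand side begins with the left-hand side itself).

C → C d: LEFT RECURSIVE (starts with C)
C → ;: starts with ';'
C → ,: starts with ','

The grammar has direct left recursion on: C.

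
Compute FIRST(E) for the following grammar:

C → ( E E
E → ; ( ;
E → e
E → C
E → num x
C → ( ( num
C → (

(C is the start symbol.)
FIRST sets of the other non-terminals involved (by the same procedure, iterated to a fixed point):
  FIRST(C) = { '(' }

From E → ; ( ;:
  - ';' is a terminal: add ';' and stop
From E → e:
  - e is a terminal: add 'e' and stop
From E → C:
  - C is a non-terminal: add FIRST(C) \ {ε} = { '(' }
    C is not nullable, so stop
From E → num x:
  - num is a terminal: add 'num' and stop

Collecting: FIRST(E) = { '(', ';', 'e', 'num' }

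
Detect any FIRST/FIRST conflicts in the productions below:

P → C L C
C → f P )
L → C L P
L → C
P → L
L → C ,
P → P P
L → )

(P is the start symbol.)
Yes. P → C L C / P → L on { 'f' }; P → C L C / P → P P on { 'f' }; P → L / P → P P on { ')', 'f' }; L → C L P / L → C on { 'f' }; L → C L P / L → C ',' on { 'f' }; L → C / L → C ',' on { 'f' }

A FIRST/FIRST conflict occurs when two productions N → α and N → β for the same non-terminal have FIRST(α) ∩ FIRST(β) ≠ ∅ (with ε ∈ FIRST of a nullable right-hand side, so two nullable alternatives also conflict).

FIRST sets of the non-terminals at (or reachable through a nullable prefix from) the front of some alternative:
  FIRST(C) = { 'f' }
  FIRST(L) = { ')', 'f' }
  FIRST(P) = { ')', 'f' }

Productions for P:
  P → C L C: FIRST = { 'f' }
  P → L: FIRST = { ')', 'f' }
  P → P P: FIRST = { ')', 'f' }
Productions for L:
  L → C L P: FIRST = { 'f' }
  L → C: FIRST = { 'f' }
  L → C ,: FIRST = { 'f' }
  L → ): FIRST = { ')' }
C has only one production, so no FIRST/FIRST conflict is possible there.

Conflict for P: P → C L C and P → L
  Overlap: { 'f' }
Conflict for P: P → C L C and P → P P
  Overlap: { 'f' }
Conflict for P: P → L and P → P P
  Overlap: { ')', 'f' }
Conflict for L: L → C L P and L → C
  Overlap: { 'f' }
Conflict for L: L → C L P and L → C ,
  Overlap: { 'f' }
Conflict for L: L → C and L → C ,
  Overlap: { 'f' }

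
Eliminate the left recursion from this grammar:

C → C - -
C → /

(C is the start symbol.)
C is directly left-recursive. The standard transformation for
  A → A α₁ | ... | A α_m | β₁ | ... | β_n
is
  A  → β₁ A' | ... | β_n A'
  A' → α₁ A' | ... | α_m A' | ε

C → / becomes C → / C'
C → C - - becomes C' → - - C'
Add C' → ε

Resulting grammar:
C → / C'
C' → - - C'
C' → ε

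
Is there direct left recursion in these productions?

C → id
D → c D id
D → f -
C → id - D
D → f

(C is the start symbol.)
Direct left recursion occurs when N → N α for some non-terminal N (the right-hand side begins with the left-hand side itself).

C → id: starts with id
D → c D id: starts with c
D → f -: starts with f
C → id - D: starts with id
D → f: starts with f

No direct left recursion found.

Answer: No direct left recursion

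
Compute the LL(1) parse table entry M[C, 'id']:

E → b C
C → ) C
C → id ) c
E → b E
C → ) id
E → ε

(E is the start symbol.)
To find M[C, 'id'], we find productions for C where 'id' is in the predict set (PREDICT(N → α) = (FIRST(α) \ {ε}) ∪ (FOLLOW(N) if α ⇒* ε)).

C → ) C: PREDICT = { ')' }
C → id ) c: PREDICT = { 'id' }
  'id' is in predict set, so this production goes in M[C, 'id']
C → ) id: PREDICT = { ')' }

M[C, 'id'] = C → id ) c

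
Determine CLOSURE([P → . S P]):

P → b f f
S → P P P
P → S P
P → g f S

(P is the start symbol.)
Start with: [P → . S P]
  [P → . S P] has the dot before S: add [S → . P P P]
  [S → . P P P] has the dot before P: add [P → . b f f], [P → . g f S]
No further items can be added.

CLOSURE = { [P → . S P], [P → . b f f], [P → . g f S], [S → . P P P] }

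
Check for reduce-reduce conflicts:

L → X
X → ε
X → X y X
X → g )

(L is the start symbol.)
Augment with L' → L and build the canonical LR(0) collection (I0 = CLOSURE({[L' → . L]}), then GOTO on every symbol after a dot until no new states appear). It has 7 states:
  I0: { [L → . X], [L' → . L], [X → . X y X], [X → . g )], [X → .] }  — shift, reduce
  I1: { [L' → L .] }  — accept
  I2: { [L → X .], [X → X . y X] }  — shift, reduce
  I3: { [X → g . )] }  — shift
  I4: { [X → g ) .] }  — reduce
  I5: { [X → . X y X], [X → . g )], [X → .], [X → X y . X] }  — shift, reduce
  I6: { [X → X . y X], [X → X y X .] }  — shift, reduce

No state contains more than one complete item.

Answer: No reduce-reduce conflicts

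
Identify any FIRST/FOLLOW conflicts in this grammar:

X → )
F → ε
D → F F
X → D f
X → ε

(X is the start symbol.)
No FIRST/FOLLOW conflicts.

A FIRST/FOLLOW conflict occurs when a non-terminal N has a nullable alternative N → β (β ⇒* ε) and another alternative N → α with FIRST(α) ∩ FOLLOW(N) ≠ ∅: on such a lookahead the parser cannot decide between expanding α and letting N vanish via β.

Nullable non-terminals: D, F, X.
FIRST sets used below: FIRST(D) = { ε }
D has a nullable alternative but only one production, so nothing to check.
F has a nullable alternative but only one production, so nothing to check.

X: nullable alternative(s) X → ε; FOLLOW(X) = { $ }
  X → ): FIRST \ {ε} = { ')' } — disjoint from FOLLOW(X)
  X → D f: FIRST \ {ε} = { 'f' } — disjoint from FOLLOW(X)
  X → ε: FIRST \ {ε} = { } — this is the only nullable alternative, skip

No FIRST/FOLLOW conflicts found.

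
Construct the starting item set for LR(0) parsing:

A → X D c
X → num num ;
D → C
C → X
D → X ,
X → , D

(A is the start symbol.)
First, augment the grammar with A' → A
I₀ = CLOSURE({ [A' → . A] }):
  [A' → . A] has the dot before A: add [A → . X D c]
  [A → . X D c] has the dot before X: add [X → . num num ;], [X → . , D]
No further items can be added.

I₀ = { [A → . X D c], [A' → . A], [X → . , D], [X → . num num ;] }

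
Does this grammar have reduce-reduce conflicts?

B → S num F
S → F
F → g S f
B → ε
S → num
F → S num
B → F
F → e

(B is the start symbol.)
A reduce-reduce conflict occurs when an LR(0) state has two complete items [A → α .] and [B → β .] — both call for a reduction, and with no lookahead the parser cannot choose between them.

Augment with B' → B and build the canonical LR(0) collection (I0 = CLOSURE({[B' → . B]}), then GOTO on every symbol after a dot until no new states appear). It has 14 states:
  I0: { [B → . F], [B → . S num F], [B → .], [B' → . B], [F → . S num], [F → . e], [F → . g S f], [S → . F], [S → . num] }  — shift, reduce
  I1: { [B' → B .] }  — accept
  I2: { [B → F .], [S → F .] }  — 2 reduces
  I3: { [B → S . num F], [F → S . num] }  — shift
  I4: { [F → e .] }  — reduce
  I5: { [F → . S num], [F → . e], [F → . g S f], [F → g . S f], [S → . F], [S → . num] }  — shift
  I6: { [S → num .] }  — reduce
  I7: { [S → F .] }  — reduce
  I8: { [F → S . num], [F → g S . f] }  — shift
  I9: { [F → g S f .] }  — reduce
  I10: { [F → S num .] }  — reduce
  I11: { [B → S num . F], [F → . S num], [F → . e], [F → . g S f], [F → S num .], [S → . F], [S → . num] }  — shift, reduce
  I12: { [B → S num F .], [S → F .] }  — 2 reduces
  I13: { [F → S . num] }  — shift

I2 contains complete items [B → F .], [S → F .] — reduce-reduce conflict.
I12 contains complete items [B → S num F .], [S → F .] — reduce-reduce conflict.

Answer: Yes — I2: [B → F .] vs [S → F .]; I12: [B → S num F .] vs [S → F .]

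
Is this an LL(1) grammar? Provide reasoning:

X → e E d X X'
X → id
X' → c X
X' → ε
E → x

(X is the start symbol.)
No. Predict set conflict for X': { 'c' }

A grammar is LL(1) if for each non-terminal N with multiple productions, the predict sets of those productions are pairwise disjoint, where PREDICT(N → α) = (FIRST(α) \ {ε}) ∪ (FOLLOW(N) if α ⇒* ε).

Relevant sets:
  FOLLOW(X') = { $, 'c' }

For X:
  PREDICT(X → e E d X X') = { 'e' }
  PREDICT(X → id) = { 'id' }
For X':
  PREDICT(X' → c X) = { 'c' }
  PREDICT(X' → ε) = { $, 'c' }
E has a single production, so nothing to check there.

Conflict found: Predict set conflict for X': { 'c' }
The grammar is NOT LL(1).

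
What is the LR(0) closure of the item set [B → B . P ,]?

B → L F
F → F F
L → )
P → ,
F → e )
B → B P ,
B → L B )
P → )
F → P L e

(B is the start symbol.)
Start with: [B → B . P ,]
  [B → B . P ,] has the dot before P: add [P → . ,], [P → . )]
No further items can be added.

CLOSURE = { [B → B . P ,], [P → . )], [P → . ,] }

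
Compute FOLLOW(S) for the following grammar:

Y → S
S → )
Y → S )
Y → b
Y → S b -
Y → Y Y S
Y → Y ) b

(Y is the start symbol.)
{ $, ')', 'b' }

To compute FOLLOW(S), find every occurrence of S on a right-hand side N → α S β: add FIRST(β) \ {ε}, and if β is empty or nullable also add FOLLOW(N). Iterate to a fixed point.

In Y → S: S is at the end, add FOLLOW(Y)
In Y → S ): S is followed by ')', add FIRST(')') \ {ε} = { ')' }
In Y → S b -: S is followed by b '-', add FIRST(b '-') \ {ε} = { 'b' }
In Y → Y Y S: S is at the end, add FOLLOW(Y)

The FOLLOW sets referred to above (computed the same way, to a fixed point):
  FOLLOW(Y) = { $, ')', 'b' }

Taking the union: FOLLOW(S) = { $, ')', 'b' }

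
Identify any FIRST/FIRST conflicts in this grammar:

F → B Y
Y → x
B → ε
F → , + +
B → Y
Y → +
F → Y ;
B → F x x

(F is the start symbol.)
Yes. F → B Y / F → ',' '+' '+' on { ',' }; F → B Y / F → Y ';' on { '+', 'x' }; B → Y / B → F x x on { '+', 'x' }

A FIRST/FIRST conflict occurs when two productions N → α and N → β for the same non-terminal have FIRST(α) ∩ FIRST(β) ≠ ∅ (with ε ∈ FIRST of a nullable right-hand side, so two nullable alternatives also conflict).

FIRST sets of the non-terminals at (or reachable through a nullable prefix from) the front of some alternative:
  FIRST(B) = { '+', ',', 'x', ε }
  FIRST(Y) = { '+', 'x' }
  FIRST(F) = { '+', ',', 'x' }

Productions for F:
  F → B Y: FIRST = { '+', ',', 'x' }
  F → , + +: FIRST = { ',' }
  F → Y ;: FIRST = { '+', 'x' }
Productions for Y:
  Y → x: FIRST = { 'x' }
  Y → +: FIRST = { '+' }
Productions for B:
  B → ε: FIRST = { ε }
  B → Y: FIRST = { '+', 'x' }
  B → F x x: FIRST = { '+', ',', 'x' }

Conflict for F: F → B Y and F → , + +
  Overlap: { ',' }
Conflict for F: F → B Y and F → Y ;
  Overlap: { '+', 'x' }
Conflict for B: B → Y and B → F x x
  Overlap: { '+', 'x' }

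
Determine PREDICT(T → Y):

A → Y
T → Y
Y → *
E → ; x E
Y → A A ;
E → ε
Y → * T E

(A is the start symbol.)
PREDICT(T → Y) = (FIRST(RHS) \ {ε}) ∪ (FOLLOW(T) if ε ∈ FIRST(RHS), i.e. RHS ⇒* ε)
FIRST(Y) = { '*' }
FIRST(Y) = { '*' }
ε ∉ FIRST(Y), so FOLLOW(T) is not added.
PREDICT(T → Y) = { '*' }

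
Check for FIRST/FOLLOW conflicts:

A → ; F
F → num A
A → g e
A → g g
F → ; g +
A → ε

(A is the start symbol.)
A FIRST/FOLLOW conflict occurs when a non-terminal N has a nullable alternative N → β (β ⇒* ε) and another alternative N → α with FIRST(α) ∩ FOLLOW(N) ≠ ∅: on such a lookahead the parser cannot decide between expanding α and letting N vanish via β.

Nullable non-terminals: A.

A: nullable alternative(s) A → ε; FOLLOW(A) = { $ }
  A → ; F: FIRST \ {ε} = { ';' } — disjoint from FOLLOW(A)
  A → g e: FIRST \ {ε} = { 'g' } — disjoint from FOLLOW(A)
  A → g g: FIRST \ {ε} = { 'g' } — disjoint from FOLLOW(A)
  A → ε: FIRST \ {ε} = { } — this is the only nullable alternative, skip

F has no nullable alternative, so no FIRST/FOLLOW check is needed there.

No FIRST/FOLLOW conflicts found.

Answer: No FIRST/FOLLOW conflicts.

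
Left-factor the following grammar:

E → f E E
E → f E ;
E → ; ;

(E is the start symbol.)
E → f E E'
E' → E
E' → ;
E → ; ;

Left-factoring transforms A → αβ₁ | αβ₂ into A → αA' and A' → β₁ | β₂
(α is the longest common prefix among the alternatives). Repeat until
no nonterminal has two alternatives with a common prefix.

Round 1: E has alternatives sharing prefix 'f E'. Introduce E': E → f E E'
  Add: E' → E
  Add: E' → ;

No remaining common prefixes — done.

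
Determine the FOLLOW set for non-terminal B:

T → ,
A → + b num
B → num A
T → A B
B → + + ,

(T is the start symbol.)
{ $ }

In T → A B: B is at the end, add FOLLOW(T)

The FOLLOW sets referred to above (computed the same way, to a fixed point):
  FOLLOW(T) = { $ }

Taking the union: FOLLOW(B) = { $ }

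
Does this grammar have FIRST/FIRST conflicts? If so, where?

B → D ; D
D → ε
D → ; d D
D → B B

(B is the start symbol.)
FIRST sets of the non-terminals at (or reachable through a nullable prefix from) the front of some alternative:
  FIRST(B) = { ';' }

Productions for D:
  D → ε: FIRST = { ε }
  D → ; d D: FIRST = { ';' }
  D → B B: FIRST = { ';' }
B has only one production, so no FIRST/FIRST conflict is possible there.

Conflict for D: D → ; d D and D → B B
  Overlap: { ';' }

Answer: Yes. D → ';' d D / D → B B on { ';' }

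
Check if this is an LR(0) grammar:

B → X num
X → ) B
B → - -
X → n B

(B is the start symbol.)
A grammar is LR(0) if no state in the canonical LR(0) collection has:
  - both a shift item (dot before a terminal) and a complete item (shift-reduce conflict), or
  - two or more complete items (reduce-reduce conflict; the accept item [B' → B .] counts as a complete item here).

Augment with B' → B and build the canonical LR(0) collection (I0 = CLOSURE({[B' → . B]}), then GOTO on every symbol after a dot until no new states appear). It has 10 states:
  I0: { [B → . - -], [B → . X num], [B' → . B], [X → . ) B], [X → . n B] }  — shift
  I1: { [B → . - -], [B → . X num], [X → ) . B], [X → . ) B], [X → . n B] }  — shift
  I2: { [B → - . -] }  — shift
  I3: { [B' → B .] }  — accept
  I4: { [B → X . num] }  — shift
  I5: { [B → . - -], [B → . X num], [X → . ) B], [X → . n B], [X → n . B] }  — shift
  I6: { [X → n B .] }  — reduce
  I7: { [B → X num .] }  — reduce
  I8: { [B → - - .] }  — reduce
  I9: { [X → ) B .] }  — reduce

Every state is either a pure shift/goto state or contains exactly one complete item and nothing to shift — no conflicts. The grammar is LR(0).

Answer: Yes, the grammar is LR(0)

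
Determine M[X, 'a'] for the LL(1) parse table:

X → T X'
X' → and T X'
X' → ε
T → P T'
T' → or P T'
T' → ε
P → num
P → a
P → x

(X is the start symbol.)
X → T X'

To find M[X, 'a'], we find productions for X where 'a' is in the predict set (PREDICT(N → α) = (FIRST(α) \ {ε}) ∪ (FOLLOW(N) if α ⇒* ε)).

Relevant sets:
  FIRST(T) = { 'a', 'num', 'x' }

X → T X': PREDICT = { 'a', 'num', 'x' }
  'a' is in predict set, so this production goes in M[X, 'a']

M[X, 'a'] = X → T X'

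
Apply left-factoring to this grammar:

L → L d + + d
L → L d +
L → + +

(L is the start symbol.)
Left-factoring transforms A → αβ₁ | αβ₂ into A → αA' and A' → β₁ | β₂
(α is the longest common prefix among the alternatives). Repeat until
no nonterminal has two alternatives with a common prefix.

Round 1: L has alternatives sharing prefix 'L d +'. Introduce L': L → L d + L'
  Add: L' → + d
  Add: L' → ε

No remaining common prefixes — done.

Resulting grammar:
L → L d + L'
L' → + d
L' → ε
L → + +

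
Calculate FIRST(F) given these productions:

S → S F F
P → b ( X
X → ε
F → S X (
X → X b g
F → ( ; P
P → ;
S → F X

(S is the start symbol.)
{ '(' }

To compute FIRST(F), examine every production with F on the left-hand side, reading each right-hand side left to right until a non-nullable symbol is reached.

FIRST sets of the other non-terminals involved (by the same procedure, iterated to a fixed point):
  FIRST(S) = { '(' }

From F → S X (:
  - S is a non-terminal: add FIRST(S) \ {ε} = { '(' }
    S is not nullable, so stop
From F → ( ; P:
  - '(' is a terminal: add '(' and stop

Collecting: FIRST(F) = { '(' }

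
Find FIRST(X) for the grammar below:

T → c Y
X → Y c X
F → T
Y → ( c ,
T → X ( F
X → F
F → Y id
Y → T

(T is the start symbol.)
FIRST sets of the other non-terminals involved (by the same procedure, iterated to a fixed point):
  FIRST(Y) = { '(', 'c' }
  FIRST(F) = { '(', 'c' }

From X → Y c X:
  - Y is a non-terminal: add FIRST(Y) \ {ε} = { '(', 'c' }
    Y is not nullable, so stop
From X → F:
  - F is a non-terminal: add FIRST(F) \ {ε} = { '(', 'c' }
    F is not nullable, so stop

Collecting: FIRST(X) = { '(', 'c' }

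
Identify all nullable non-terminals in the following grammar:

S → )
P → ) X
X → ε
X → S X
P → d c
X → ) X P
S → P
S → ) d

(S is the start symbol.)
A non-terminal is nullable if it can derive ε (the empty string): either it has an ε-production, or it has a production whose right-hand side consists entirely of nullable non-terminals.

ε-productions: X → ε
So X is immediately nullable.
No further non-terminal can be added: every production for the remaining non-terminals contains a terminal or a non-nullable non-terminal.
Nullable = { 'X' }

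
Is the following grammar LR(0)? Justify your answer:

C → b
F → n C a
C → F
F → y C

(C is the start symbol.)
Yes, the grammar is LR(0)

Augment with C' → C and build the canonical LR(0) collection (I0 = CLOSURE({[C' → . C]}), then GOTO on every symbol after a dot until no new states appear). It has 9 states:
  I0: { [C → . F], [C → . b], [C' → . C], [F → . n C a], [F → . y C] }  — shift
  I1: { [C' → C .] }  — accept
  I2: { [C → F .] }  — reduce
  I3: { [C → b .] }  — reduce
  I4: { [C → . F], [C → . b], [F → . n C a], [F → . y C], [F → n . C a] }  — shift
  I5: { [C → . F], [C → . b], [F → . n C a], [F → . y C], [F → y . C] }  — shift
  I6: { [F → y C .] }  — reduce
  I7: { [F → n C . a] }  — shift
  I8: { [F → n C a .] }  — reduce

Every state is either a pure shift/goto state or contains exactly one complete item and nothing to shift — no conflicts. The grammar is LR(0).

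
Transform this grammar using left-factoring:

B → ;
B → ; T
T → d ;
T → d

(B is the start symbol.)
B → ; B'
B' → ε
B' → T
T → d T'
T' → ;
T' → ε

Left-factoring transforms A → αβ₁ | αβ₂ into A → αA' and A' → β₁ | β₂
(α is the longest common prefix among the alternatives). Repeat until
no nonterminal has two alternatives with a common prefix.

Round 1: B has alternatives sharing prefix ';'. Introduce B': B → ; B'
  Add: B' → ε
  Add: B' → T

Round 2: T has alternatives sharing prefix 'd'. Introduce T': T → d T'
  Add: T' → ;
  Add: T' → ε

No remaining common prefixes — done.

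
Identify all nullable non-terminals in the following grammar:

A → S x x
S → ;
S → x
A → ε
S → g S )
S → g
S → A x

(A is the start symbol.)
A non-terminal is nullable if it can derive ε (the empty string): either it has an ε-production, or it has a production whose right-hand side consists entirely of nullable non-terminals.

ε-productions: A → ε
So A is immediately nullable.
No further non-terminal can be added: every production for the remaining non-terminals contains a terminal or a non-nullable non-terminal.
Nullable = { 'A' }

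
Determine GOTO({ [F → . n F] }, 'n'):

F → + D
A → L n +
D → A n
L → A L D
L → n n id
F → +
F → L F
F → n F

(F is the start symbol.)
{ [A → . L n +], [F → . + D], [F → . +], [F → . L F], [F → . n F], [F → n . F], [L → . A L D], [L → . n n id] }

GOTO(I, 'n') = CLOSURE({ [A → αX.β] : [A → α.Xβ] ∈ I, X = 'n' })

Items with dot before 'n', with the dot advanced:
  [F → . n F] → [F → n . F]
Closure of the advanced items:
  [F → n . F] has the dot before F: add [F → . + D], [F → . +], [F → . L F], [F → . n F]
  [F → . L F] has the dot before L: add [L → . A L D], [L → . n n id]
  [L → . A L D] has the dot before A: add [A → . L n +]

GOTO = { [A → . L n +], [F → . + D], [F → . +], [F → . L F], [F → . n F], [F → n . F], [L → . A L D], [L → . n n id] }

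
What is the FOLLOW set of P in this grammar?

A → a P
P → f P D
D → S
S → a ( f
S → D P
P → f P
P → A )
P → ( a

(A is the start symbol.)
{ $, '(', ')', 'a', 'f' }

In A → a P: P is at the end, add FOLLOW(A)
In P → f P D: P is followed by D, add FIRST(D) \ {ε} = { 'a' }
In S → D P: P is at the end, add FOLLOW(S)
In P → f P: P is at the end; this adds FOLLOW(P) to itself — nothing new

The FOLLOW sets referred to above (computed the same way, to a fixed point):
  FOLLOW(A) = { $, ')' }
  FOLLOW(S) = { $, '(', ')', 'a', 'f' }

Taking the union: FOLLOW(P) = { $, '(', ')', 'a', 'f' }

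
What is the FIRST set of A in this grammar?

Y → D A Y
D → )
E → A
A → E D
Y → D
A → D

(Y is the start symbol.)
To compute FIRST(A), examine every production with A on the left-hand side, reading each right-hand side left to right until a non-nullable symbol is reached.

FIRST sets of the other non-terminals involved (by the same procedure, iterated to a fixed point):
  FIRST(E) = { ')' }
  FIRST(D) = { ')' }

From A → E D:
  - E is a non-terminal: add FIRST(E) \ {ε} = { ')' }
    E is not nullable, so stop
From A → D:
  - D is a non-terminal: add FIRST(D) \ {ε} = { ')' }
    D is not nullable, so stop

Collecting: FIRST(A) = { ')' }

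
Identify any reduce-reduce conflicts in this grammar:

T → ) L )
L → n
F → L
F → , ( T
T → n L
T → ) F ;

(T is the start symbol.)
No reduce-reduce conflicts

Augment with T' → T and build the canonical LR(0) collection (I0 = CLOSURE({[T' → . T]}), then GOTO on every symbol after a dot until no new states appear). It has 13 states:
  I0: { [T → . ) F ;], [T → . ) L )], [T → . n L], [T' → . T] }  — shift
  I1: { [F → . , ( T], [F → . L], [L → . n], [T → ) . F ;], [T → ) . L )] }  — shift
  I2: { [T' → T .] }  — accept
  I3: { [L → . n], [T → n . L] }  — shift
  I4: { [T → n L .] }  — reduce
  I5: { [L → n .] }  — reduce
  I6: { [F → , . ( T] }  — shift
  I7: { [T → ) F . ;] }  — shift
  I8: { [F → L .], [T → ) L . )] }  — shift, reduce
  I9: { [T → ) L ) .] }  — reduce
  I10: { [T → ) F ; .] }  — reduce
  I11: { [F → , ( . T], [T → . ) F ;], [T → . ) L )], [T → . n L] }  — shift
  I12: { [F → , ( T .] }  — reduce

No state contains more than one complete item.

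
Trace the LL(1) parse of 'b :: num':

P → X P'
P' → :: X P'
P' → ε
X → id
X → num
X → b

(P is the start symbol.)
LL(1) parsing maintains a stack (initially the start symbol over $) and the input. At each step: if the stack top is a terminal, match it against the current input token; if it is a non-terminal N, replace it with the RHS of M[N, lookahead] (the unique production whose predict set contains the lookahead).

Stack is shown with the top on the left.

Stack      Input       Action
-----------------------------
P $        b :: num $  output P → X P'
X P' $     b :: num $  output X → b
b P' $     b :: num $  match 'b'
P' $       :: num $    output P' → :: X P'
:: X P' $  :: num $    match '::'
X P' $     num $       output X → num
num P' $   num $       match 'num'
P' $       $           output P' → ε
$          $           accept

The string is accepted.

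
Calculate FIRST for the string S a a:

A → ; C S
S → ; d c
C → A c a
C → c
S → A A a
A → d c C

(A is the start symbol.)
{ ';', 'd' }

FIRST sets of the non-terminals involved (from the grammar, by fixed-point iteration):
  FIRST(S) = { ';', 'd' }

To compute FIRST(S a a), process the symbols left to right:
Symbol S is a non-terminal. Add FIRST(S) \ {ε} = { ';', 'd' }
S is not nullable (ε ∉ FIRST(S)), so stop here.
FIRST(S a a) = { ';', 'd' }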